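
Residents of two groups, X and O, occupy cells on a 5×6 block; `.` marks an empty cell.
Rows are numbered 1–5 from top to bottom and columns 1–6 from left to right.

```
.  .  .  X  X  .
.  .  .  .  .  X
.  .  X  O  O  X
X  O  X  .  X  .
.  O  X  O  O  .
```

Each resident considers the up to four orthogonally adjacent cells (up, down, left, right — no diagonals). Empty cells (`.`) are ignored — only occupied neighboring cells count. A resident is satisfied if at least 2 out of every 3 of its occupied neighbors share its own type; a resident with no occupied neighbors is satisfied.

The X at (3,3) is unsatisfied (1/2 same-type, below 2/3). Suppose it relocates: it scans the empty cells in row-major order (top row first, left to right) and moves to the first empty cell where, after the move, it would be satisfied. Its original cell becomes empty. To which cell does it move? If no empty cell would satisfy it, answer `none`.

Vacating (3,3). Empty cells in order:
  (1,1): 0/0 same-type → satisfied — stop here.

(1,1)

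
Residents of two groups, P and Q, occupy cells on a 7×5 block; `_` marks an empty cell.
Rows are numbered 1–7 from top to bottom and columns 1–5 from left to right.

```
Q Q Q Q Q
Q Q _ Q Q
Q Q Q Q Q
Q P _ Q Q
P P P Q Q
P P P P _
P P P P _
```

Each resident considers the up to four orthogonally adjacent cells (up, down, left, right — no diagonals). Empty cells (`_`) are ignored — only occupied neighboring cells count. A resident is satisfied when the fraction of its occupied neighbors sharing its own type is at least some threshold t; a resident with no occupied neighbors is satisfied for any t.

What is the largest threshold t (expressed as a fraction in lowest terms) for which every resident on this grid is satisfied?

(1,1)Q 2/2
(1,2)Q 3/3
(1,3)Q 2/2
(1,4)Q 3/3
(1,5)Q 2/2
(2,1)Q 3/3
(2,2)Q 3/3
(2,4)Q 3/3
(2,5)Q 3/3
(3,1)Q 3/3
(3,2)Q 3/4
(3,3)Q 2/2
(3,4)Q 4/4
(3,5)Q 3/3
(4,1)Q 1/3
(4,2)P 1/3
(4,4)Q 3/3
(4,5)Q 3/3
(5,1)P 2/3
(5,2)P 4/4
(5,3)P 2/3
(5,4)Q 2/4
(5,5)Q 2/2
(6,1)P 3/3
(6,2)P 4/4
(6,3)P 4/4
(6,4)P 2/3
(7,1)P 2/2
(7,2)P 3/3
(7,3)P 3/3
(7,4)P 2/2
The smallest same-type fraction is 1/3 at (4,1), which reduces to 1/3. Any threshold above that leaves this resident unsatisfied.

1/3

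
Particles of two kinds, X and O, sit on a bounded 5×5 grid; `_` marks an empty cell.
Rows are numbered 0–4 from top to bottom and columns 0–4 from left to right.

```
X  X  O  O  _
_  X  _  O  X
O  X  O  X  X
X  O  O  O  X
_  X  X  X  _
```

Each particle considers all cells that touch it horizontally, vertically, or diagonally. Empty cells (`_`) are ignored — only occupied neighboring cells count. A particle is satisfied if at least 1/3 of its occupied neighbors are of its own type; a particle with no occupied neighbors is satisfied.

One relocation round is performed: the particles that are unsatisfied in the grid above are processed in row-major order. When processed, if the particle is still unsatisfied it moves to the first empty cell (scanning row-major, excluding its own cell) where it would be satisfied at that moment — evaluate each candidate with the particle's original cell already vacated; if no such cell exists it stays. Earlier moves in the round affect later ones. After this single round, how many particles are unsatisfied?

1

Initially unsatisfied (in order): (2,0), (3,3).
  (2,0) → (0,4).
  (3,3) → (1,2).
Resulting grid:
X X O O O
_ X O O X
_ X O X X
X O O _ X
_ X X X _
Unsatisfied now: (3,2).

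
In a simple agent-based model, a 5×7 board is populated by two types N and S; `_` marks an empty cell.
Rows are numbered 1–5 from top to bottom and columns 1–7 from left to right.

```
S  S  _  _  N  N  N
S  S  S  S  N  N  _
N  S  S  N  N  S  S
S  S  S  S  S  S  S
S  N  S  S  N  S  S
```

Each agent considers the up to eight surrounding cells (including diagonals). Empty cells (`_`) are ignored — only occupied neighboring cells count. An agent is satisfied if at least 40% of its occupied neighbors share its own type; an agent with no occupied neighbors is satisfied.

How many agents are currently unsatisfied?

6

Row 1: (1,1)S 3/3 ok · (1,2)S 4/4 ok · (1,5)N 3/4 ok · (1,6)N 4/4 ok · (1,7)N 2/2 ok
Row 2: (2,1)S 4/5 ok · (2,2)S 6/7 ok · (2,3)S 5/6 ok · (2,4)S 2/6 unhappy · (2,5)N 5/7 ok · (2,6)N 5/7 ok
Row 3: (3,1)N 0/5 unhappy · (3,2)S 7/8 ok · (3,3)S 7/8 ok · (3,4)N 2/8 unhappy · (3,5)N 3/8 unhappy · (3,6)S 4/7 ok · (3,7)S 3/4 ok
Row 4: (4,1)S 3/5 ok · (4,2)S 6/8 ok · (4,3)S 6/8 ok · (4,4)S 5/8 ok · (4,5)S 5/8 ok · (4,6)S 6/8 ok · (4,7)S 5/5 ok
Row 5: (5,1)S 2/3 ok · (5,2)N 0/5 unhappy · (5,3)S 4/5 ok · (5,4)S 4/5 ok · (5,5)N 0/5 unhappy · (5,6)S 4/5 ok · (5,7)S 3/3 ok
Unsatisfied: (2,4), (3,1), (3,4), (3,5), (5,2), (5,5) — 6 in total.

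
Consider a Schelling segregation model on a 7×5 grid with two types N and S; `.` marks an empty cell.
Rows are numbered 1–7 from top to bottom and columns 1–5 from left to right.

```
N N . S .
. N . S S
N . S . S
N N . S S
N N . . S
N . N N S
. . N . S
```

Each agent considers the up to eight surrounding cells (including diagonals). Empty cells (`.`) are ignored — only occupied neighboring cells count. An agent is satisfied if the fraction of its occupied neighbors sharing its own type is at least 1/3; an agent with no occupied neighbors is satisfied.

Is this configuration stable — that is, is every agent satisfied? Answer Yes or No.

Yes

(1,1)N 2/2 satisfied
(1,2)N 2/2 satisfied
(1,4)S 2/2 satisfied
(2,2)N 3/4 satisfied
(2,4)S 4/4 satisfied
(2,5)S 3/3 satisfied
(3,1)N 3/3 satisfied
(3,3)S 2/4 satisfied
(3,5)S 4/4 satisfied
(4,1)N 4/4 satisfied
(4,2)N 4/5 satisfied
(4,4)S 4/4 satisfied
(4,5)S 3/3 satisfied
(5,1)N 4/4 satisfied
(5,2)N 5/5 satisfied
(5,5)S 3/4 satisfied
(6,1)N 2/2 satisfied
(6,3)N 3/3 satisfied
(6,4)N 2/5 satisfied
(6,5)S 2/3 satisfied
(7,3)N 2/2 satisfied
(7,5)S 1/2 satisfied
All meet the threshold, so the configuration is stable.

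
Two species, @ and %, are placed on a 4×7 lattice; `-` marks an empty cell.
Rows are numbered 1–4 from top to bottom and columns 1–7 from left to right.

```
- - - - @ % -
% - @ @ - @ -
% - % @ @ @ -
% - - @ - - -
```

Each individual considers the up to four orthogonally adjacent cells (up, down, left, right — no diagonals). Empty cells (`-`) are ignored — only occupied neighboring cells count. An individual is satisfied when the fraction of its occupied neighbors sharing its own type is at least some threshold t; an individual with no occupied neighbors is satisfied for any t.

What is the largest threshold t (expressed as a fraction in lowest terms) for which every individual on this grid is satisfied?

(1,5)@ 0/1
(1,6)% 0/2
(2,1)% 1/1
(2,3)@ 1/2
(2,4)@ 2/2
(2,6)@ 1/2
(3,1)% 2/2
(3,3)% 0/2
(3,4)@ 3/4
(3,5)@ 2/2
(3,6)@ 2/2
(4,1)% 1/1
(4,4)@ 1/1
The smallest same-type fraction is 0/1 at (1,5), which reduces to 0/1. Any threshold above that leaves this individual unsatisfied.

0/1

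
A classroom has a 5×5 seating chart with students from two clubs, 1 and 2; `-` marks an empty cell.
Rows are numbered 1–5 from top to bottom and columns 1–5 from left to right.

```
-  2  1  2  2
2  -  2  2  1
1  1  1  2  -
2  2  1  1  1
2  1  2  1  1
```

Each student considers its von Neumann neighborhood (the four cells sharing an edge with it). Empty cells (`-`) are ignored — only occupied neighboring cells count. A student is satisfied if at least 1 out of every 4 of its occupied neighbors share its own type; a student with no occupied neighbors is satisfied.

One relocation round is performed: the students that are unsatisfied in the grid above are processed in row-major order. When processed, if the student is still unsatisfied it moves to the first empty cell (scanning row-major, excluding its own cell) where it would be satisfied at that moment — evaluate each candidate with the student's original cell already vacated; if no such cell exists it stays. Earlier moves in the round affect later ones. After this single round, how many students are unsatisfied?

0

Initially unsatisfied (in order): (1,2), (1,3), (2,1), (2,5), (5,2), (5,3).
  (1,2) → (1,1).
  (1,3) → (2,2).
  (2,1): now satisfied by earlier moves; stays.
  (2,5) → (1,2).
  (5,2) → (1,3).
  (5,3) → (2,5).
Resulting grid:
2 1 1 2 2
2 1 2 2 2
1 1 1 2 -
2 2 1 1 1
2 - - 1 1
All satisfied now.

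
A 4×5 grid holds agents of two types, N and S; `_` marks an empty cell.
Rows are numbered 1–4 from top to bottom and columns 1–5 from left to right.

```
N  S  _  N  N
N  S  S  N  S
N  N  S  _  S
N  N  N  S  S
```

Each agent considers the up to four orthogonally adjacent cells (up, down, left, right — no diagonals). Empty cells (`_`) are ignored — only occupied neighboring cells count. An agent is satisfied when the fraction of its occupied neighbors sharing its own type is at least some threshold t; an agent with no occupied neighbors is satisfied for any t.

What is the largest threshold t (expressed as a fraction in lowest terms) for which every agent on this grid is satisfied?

1/3

(1,1)N 1/2
(1,2)S 1/2
(1,4)N 2/2
(1,5)N 1/2
(2,1)N 2/3
(2,2)S 2/4
(2,3)S 2/3
(2,4)N 1/3
(2,5)S 1/3
(3,1)N 3/3
(3,2)N 2/4
(3,3)S 1/3
(3,5)S 2/2
(4,1)N 2/2
(4,2)N 3/3
(4,3)N 1/3
(4,4)S 1/2
(4,5)S 2/2
The smallest same-type fraction is 1/3 at (2,4), which reduces to 1/3. Any threshold above that leaves this agent unsatisfied.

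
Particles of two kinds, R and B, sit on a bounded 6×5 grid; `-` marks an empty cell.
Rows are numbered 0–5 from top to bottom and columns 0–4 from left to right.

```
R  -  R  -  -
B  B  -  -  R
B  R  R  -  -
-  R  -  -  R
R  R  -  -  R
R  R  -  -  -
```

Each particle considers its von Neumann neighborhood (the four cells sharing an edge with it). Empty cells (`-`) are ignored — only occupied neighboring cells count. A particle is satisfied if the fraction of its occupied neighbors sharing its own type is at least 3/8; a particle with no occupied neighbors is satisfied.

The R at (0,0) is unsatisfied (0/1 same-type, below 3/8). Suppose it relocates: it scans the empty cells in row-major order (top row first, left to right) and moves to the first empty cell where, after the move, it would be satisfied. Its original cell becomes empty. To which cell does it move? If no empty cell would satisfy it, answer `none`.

Vacating (0,0). Empty cells in order:
  (0,1): 1/2 same-type → satisfied — stop here.

(0,1)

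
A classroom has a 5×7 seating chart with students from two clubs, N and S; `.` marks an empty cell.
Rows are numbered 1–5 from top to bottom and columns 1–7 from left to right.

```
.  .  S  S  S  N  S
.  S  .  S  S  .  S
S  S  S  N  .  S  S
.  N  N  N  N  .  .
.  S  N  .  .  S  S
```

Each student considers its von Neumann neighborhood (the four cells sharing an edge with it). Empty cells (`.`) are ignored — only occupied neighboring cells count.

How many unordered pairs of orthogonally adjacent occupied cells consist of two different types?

Scan each occupied cell's neighbors to the right and below so each pair is counted once.
From row 1: 2 unlike of 7 pairs (running 2/7).
From row 2: 1 unlike of 4 pairs (running 3/11).
From row 3: 3 unlike of 7 pairs (running 6/18).
From row 4: 1 unlike of 5 pairs (running 7/23).
From row 5: 1 unlike of 2 pairs (running 8/25).
Total adjacent occupied pairs: 25; unlike-type pairs: 8.

8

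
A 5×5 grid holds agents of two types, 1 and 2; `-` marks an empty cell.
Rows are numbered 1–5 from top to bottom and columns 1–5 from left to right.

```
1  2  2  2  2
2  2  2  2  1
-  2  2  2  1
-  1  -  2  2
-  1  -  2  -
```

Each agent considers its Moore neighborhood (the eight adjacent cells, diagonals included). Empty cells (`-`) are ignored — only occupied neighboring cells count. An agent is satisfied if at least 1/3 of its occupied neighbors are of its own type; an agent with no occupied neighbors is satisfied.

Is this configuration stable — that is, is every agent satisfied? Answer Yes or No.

No

(1,1)1 0/3 ✗
(1,2)2 4/5 ✓
(1,3)2 5/5 ✓
(1,4)2 4/5 ✓
(1,5)2 2/3 ✓
(2,1)2 3/4 ✓
(2,2)2 6/7 ✓
(2,3)2 8/8 ✓
(2,4)2 6/8 ✓
(2,5)1 1/5 ✗
(3,2)2 4/5 ✓
(3,3)2 6/7 ✓
(3,4)2 5/7 ✓
(3,5)1 1/5 ✗
(4,2)1 1/3 ✓
(4,4)2 4/5 ✓
(4,5)2 3/4 ✓
(5,2)1 1/1 ✓
(5,4)2 2/2 ✓
For instance (1,1) has only 0/3 same-type neighbors, below 1/3.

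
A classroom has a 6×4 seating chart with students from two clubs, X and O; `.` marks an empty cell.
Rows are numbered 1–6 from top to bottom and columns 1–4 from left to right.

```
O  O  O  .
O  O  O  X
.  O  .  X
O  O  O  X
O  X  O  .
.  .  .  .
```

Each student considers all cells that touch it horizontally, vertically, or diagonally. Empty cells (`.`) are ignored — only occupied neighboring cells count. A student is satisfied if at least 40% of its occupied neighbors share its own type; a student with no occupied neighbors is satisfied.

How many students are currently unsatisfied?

(1,1)O 3/3 satisfied
(1,2)O 5/5 satisfied
(1,3)O 3/4 satisfied
(2,1)O 4/4 satisfied
(2,2)O 6/6 satisfied
(2,3)O 4/6 satisfied
(2,4)X 1/3 not
(3,2)O 6/6 satisfied
(3,4)X 2/4 satisfied
(4,1)O 3/4 satisfied
(4,2)O 5/6 satisfied
(4,3)O 3/6 satisfied
(4,4)X 1/3 not
(5,1)O 2/3 satisfied
(5,2)X 0/5 not
(5,3)O 2/4 satisfied
Unsatisfied: (2,4), (4,4), (5,2) — 3 in total.

3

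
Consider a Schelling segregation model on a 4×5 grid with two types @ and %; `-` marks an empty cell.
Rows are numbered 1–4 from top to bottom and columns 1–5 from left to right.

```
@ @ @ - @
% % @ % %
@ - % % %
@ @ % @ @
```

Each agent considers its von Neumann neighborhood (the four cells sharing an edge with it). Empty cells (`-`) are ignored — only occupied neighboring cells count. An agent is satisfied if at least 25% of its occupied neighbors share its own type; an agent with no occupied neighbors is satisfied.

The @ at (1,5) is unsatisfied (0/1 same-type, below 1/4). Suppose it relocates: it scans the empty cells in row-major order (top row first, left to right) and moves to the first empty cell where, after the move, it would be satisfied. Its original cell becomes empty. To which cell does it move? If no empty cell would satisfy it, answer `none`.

(1,4)

Vacating (1,5). Empty cells in order:
  (1,4): 1/2 same-type → satisfied — stop here.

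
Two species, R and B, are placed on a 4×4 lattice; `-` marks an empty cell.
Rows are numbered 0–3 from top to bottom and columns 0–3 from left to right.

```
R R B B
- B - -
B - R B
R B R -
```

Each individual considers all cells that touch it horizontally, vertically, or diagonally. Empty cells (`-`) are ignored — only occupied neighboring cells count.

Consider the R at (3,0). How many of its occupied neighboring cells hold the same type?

Occupied neighbors of (3,0): (2,0)=B, (3,1)=B.
Same type (R): 0 of 2.

0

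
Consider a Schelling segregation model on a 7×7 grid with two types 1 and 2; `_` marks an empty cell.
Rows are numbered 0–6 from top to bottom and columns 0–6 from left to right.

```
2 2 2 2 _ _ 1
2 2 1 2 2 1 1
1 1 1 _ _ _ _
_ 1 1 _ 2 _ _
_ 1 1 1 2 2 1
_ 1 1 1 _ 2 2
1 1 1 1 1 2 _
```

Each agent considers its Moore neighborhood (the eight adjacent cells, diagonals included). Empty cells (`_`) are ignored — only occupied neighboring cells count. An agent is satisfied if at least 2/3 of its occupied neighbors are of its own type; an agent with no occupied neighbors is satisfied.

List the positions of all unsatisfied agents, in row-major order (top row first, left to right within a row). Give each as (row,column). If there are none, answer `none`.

Row 0: (0,0)2 3/3 ok · (0,1)2 4/5 ok · (0,2)2 4/5 ok · (0,3)2 3/4 ok · (0,6)1 2/2 ok
Row 1: (1,0)2 3/5 unhappy · (1,1)2 4/8 unhappy · (1,2)1 2/7 unhappy · (1,3)2 3/5 unhappy · (1,4)2 2/3 ok · (1,5)1 2/3 ok · (1,6)1 2/2 ok
Row 2: (2,0)1 2/4 unhappy · (2,1)1 5/7 ok · (2,2)1 4/6 ok
Row 3: (3,1)1 6/6 ok · (3,2)1 6/6 ok · (3,4)2 2/3 ok
Row 4: (4,1)1 5/5 ok · (4,2)1 7/7 ok · (4,3)1 4/6 ok · (4,4)2 3/5 unhappy · (4,5)2 4/5 ok · (4,6)1 0/3 unhappy
Row 5: (5,1)1 6/6 ok · (5,2)1 8/8 ok · (5,3)1 6/7 ok · (5,5)2 4/6 ok · (5,6)2 3/4 ok
Row 6: (6,0)1 2/2 ok · (6,1)1 4/4 ok · (6,2)1 5/5 ok · (6,3)1 4/4 ok · (6,4)1 2/4 unhappy · (6,5)2 2/3 ok

(1,0), (1,1), (1,2), (1,3), (2,0), (4,4), (4,6), (6,4)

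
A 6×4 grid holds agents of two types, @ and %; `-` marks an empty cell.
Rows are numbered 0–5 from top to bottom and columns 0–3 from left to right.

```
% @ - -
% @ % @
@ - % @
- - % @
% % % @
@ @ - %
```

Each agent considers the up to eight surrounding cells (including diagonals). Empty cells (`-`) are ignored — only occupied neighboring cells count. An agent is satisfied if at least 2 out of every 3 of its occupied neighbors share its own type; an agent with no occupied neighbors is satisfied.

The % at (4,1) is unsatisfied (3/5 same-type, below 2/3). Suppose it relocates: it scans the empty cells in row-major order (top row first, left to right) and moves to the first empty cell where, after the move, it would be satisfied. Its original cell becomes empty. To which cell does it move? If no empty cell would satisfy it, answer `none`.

Vacating (4,1). Empty cells in order:
  (0,2): 1/4 same-type → still unsatisfied.
  (0,3): 1/2 same-type → still unsatisfied.
  (2,1): 4/6 same-type → satisfied — stop here.

(2,1)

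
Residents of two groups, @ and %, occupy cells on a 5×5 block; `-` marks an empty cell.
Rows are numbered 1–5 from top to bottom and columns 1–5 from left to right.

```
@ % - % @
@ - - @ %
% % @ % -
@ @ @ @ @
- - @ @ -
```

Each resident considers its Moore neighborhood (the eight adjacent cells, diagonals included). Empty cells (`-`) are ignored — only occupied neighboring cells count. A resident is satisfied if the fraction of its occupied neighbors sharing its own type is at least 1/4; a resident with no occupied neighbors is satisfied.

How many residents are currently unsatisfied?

3

Row 1: (1,1)@ 1/2 ✓ · (1,2)% 0/2 ✗ · (1,4)% 1/3 ✓ · (1,5)@ 1/3 ✓
Row 2: (2,1)@ 1/4 ✓ · (2,4)@ 2/5 ✓ · (2,5)% 2/4 ✓
Row 3: (3,1)% 1/4 ✓ · (3,2)% 1/6 ✗ · (3,3)@ 4/6 ✓ · (3,4)% 1/6 ✗
Row 4: (4,1)@ 1/3 ✓ · (4,2)@ 4/6 ✓ · (4,3)@ 5/7 ✓ · (4,4)@ 5/6 ✓ · (4,5)@ 2/3 ✓
Row 5: (5,3)@ 4/4 ✓ · (5,4)@ 4/4 ✓
Unsatisfied: (1,2), (3,2), (3,4) — 3 in total.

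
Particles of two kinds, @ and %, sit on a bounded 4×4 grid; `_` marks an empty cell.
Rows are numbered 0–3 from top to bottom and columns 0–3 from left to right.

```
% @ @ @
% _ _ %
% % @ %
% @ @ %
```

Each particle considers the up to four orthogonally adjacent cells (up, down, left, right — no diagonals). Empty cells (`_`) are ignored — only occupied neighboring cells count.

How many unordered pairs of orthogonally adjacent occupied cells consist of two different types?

7

Scan each occupied cell's neighbors to the right and below so each pair is counted once.
Row 0: %(0,0)–@(0,1)≠ %(0,0)–%(1,0)= @(0,1)–@(0,2)= @(0,2)–@(0,3)= @(0,3)–%(1,3)≠  → 2/5 unlike.
Row 1: %(1,0)–%(2,0)= %(1,3)–%(2,3)=  → 0/2 unlike.
Row 2: %(2,0)–%(2,1)= %(2,0)–%(3,0)= %(2,1)–@(2,2)≠ %(2,1)–@(3,1)≠ @(2,2)–%(2,3)≠ @(2,2)–@(3,2)= %(2,3)–%(3,3)=  → 3/7 unlike.
Row 3: %(3,0)–@(3,1)≠ @(3,1)–@(3,2)= @(3,2)–%(3,3)≠  → 2/3 unlike.
Total adjacent occupied pairs: 17; unlike-type pairs: 7.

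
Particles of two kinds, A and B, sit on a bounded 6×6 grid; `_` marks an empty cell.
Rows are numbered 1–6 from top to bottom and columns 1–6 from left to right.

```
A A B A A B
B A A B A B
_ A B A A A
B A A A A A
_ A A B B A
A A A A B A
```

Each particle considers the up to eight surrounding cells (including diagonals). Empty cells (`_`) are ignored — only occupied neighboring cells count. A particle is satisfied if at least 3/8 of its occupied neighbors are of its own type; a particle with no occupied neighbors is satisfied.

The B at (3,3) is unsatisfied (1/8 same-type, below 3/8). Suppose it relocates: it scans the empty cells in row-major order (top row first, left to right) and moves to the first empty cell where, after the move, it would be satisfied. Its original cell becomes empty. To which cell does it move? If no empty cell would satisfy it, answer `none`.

Vacating (3,3). Empty cells in order:
  (3,1): 2/5 same-type → satisfied — stop here.

(3,1)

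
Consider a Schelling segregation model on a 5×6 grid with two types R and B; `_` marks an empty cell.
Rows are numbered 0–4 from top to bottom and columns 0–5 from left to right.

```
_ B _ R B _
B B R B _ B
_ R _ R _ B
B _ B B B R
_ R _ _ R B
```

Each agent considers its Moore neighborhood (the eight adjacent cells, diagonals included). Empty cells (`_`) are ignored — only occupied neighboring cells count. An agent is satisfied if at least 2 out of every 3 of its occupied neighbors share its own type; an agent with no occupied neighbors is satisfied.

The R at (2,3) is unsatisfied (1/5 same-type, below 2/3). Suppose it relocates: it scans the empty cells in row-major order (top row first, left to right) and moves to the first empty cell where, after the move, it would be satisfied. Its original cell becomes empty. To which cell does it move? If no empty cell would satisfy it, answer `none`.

none

Vacating (2,3). Empty cells in order:
  (0,0): 0/3 same-type → still unsatisfied.
  (0,2): 2/5 same-type → still unsatisfied.
  (0,5): 0/2 same-type → still unsatisfied.
  (1,4): 1/5 same-type → still unsatisfied.
  (2,0): 1/4 same-type → still unsatisfied.
  (2,2): 2/6 same-type → still unsatisfied.
  (2,4): 1/6 same-type → still unsatisfied.
  (3,1): 2/4 same-type → still unsatisfied.
  (4,0): 1/2 same-type → still unsatisfied.
  (4,2): 1/3 same-type → still unsatisfied.
  (4,3): 1/4 same-type → still unsatisfied.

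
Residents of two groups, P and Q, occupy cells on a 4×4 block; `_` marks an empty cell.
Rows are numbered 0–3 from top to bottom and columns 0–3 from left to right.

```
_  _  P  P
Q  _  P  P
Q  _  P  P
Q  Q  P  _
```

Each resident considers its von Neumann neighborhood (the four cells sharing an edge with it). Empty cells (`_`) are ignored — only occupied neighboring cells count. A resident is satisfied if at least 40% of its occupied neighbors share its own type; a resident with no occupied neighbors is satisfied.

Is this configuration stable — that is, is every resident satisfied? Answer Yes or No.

Yes

(0,2)P 2/2 satisfied
(0,3)P 2/2 satisfied
(1,0)Q 1/1 satisfied
(1,2)P 3/3 satisfied
(1,3)P 3/3 satisfied
(2,0)Q 2/2 satisfied
(2,2)P 3/3 satisfied
(2,3)P 2/2 satisfied
(3,0)Q 2/2 satisfied
(3,1)Q 1/2 satisfied
(3,2)P 1/2 satisfied
All meet the threshold, so the configuration is stable.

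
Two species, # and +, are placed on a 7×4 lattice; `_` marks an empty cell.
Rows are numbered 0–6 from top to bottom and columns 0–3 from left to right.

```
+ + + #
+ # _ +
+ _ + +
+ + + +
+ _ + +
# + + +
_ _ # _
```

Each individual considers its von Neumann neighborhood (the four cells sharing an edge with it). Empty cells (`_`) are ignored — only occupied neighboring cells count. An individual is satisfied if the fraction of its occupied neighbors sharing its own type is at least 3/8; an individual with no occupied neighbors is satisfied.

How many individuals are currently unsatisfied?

(0,0)+ 2/2 ok
(0,1)+ 2/3 ok
(0,2)+ 1/2 ok
(0,3)# 0/2 unhappy
(1,0)+ 2/3 ok
(1,1)# 0/2 unhappy
(1,3)+ 1/2 ok
(2,0)+ 2/2 ok
(2,2)+ 2/2 ok
(2,3)+ 3/3 ok
(3,0)+ 3/3 ok
(3,1)+ 2/2 ok
(3,2)+ 4/4 ok
(3,3)+ 3/3 ok
(4,0)+ 1/2 ok
(4,2)+ 3/3 ok
(4,3)+ 3/3 ok
(5,0)# 0/2 unhappy
(5,1)+ 1/2 ok
(5,2)+ 3/4 ok
(5,3)+ 2/2 ok
(6,2)# 0/1 unhappy
Unsatisfied: (0,3), (1,1), (5,0), (6,2) — 4 in total.

4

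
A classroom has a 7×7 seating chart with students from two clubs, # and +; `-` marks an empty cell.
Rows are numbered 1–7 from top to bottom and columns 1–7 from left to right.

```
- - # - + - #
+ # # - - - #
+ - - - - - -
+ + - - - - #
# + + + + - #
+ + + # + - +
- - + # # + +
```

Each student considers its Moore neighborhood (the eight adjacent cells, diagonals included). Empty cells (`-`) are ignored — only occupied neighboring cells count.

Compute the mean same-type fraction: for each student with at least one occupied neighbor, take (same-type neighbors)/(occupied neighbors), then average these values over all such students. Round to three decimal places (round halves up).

0.694

(1,3)# 2/2
(1,5)+ — no occupied neighbors
(1,7)# 1/1
(2,1)+ 1/2
(2,2)# 2/4
(2,3)# 2/2
(2,7)# 1/1
(3,1)+ 3/4
(4,1)+ 3/4
(4,2)+ 4/5
(4,7)# 1/1
(5,1)# 0/5
(5,2)+ 6/7
(5,3)+ 5/6
(5,4)+ 4/5
(5,5)+ 2/3
(5,7)# 1/2
(6,1)+ 2/3
(6,2)+ 5/6
(6,3)+ 5/7
(6,4)# 2/8
(6,5)+ 3/6
(6,7)+ 2/3
(7,3)+ 2/4
(7,4)# 2/5
(7,5)# 2/4
(7,6)+ 3/4
(7,7)+ 2/2
Sum over 27 students: 2/2 + 1/1 + 1/2 + 2/4 + 2/2 + 1/1 + 3/4 + 3/4 + 4/5 + 1/1 + 0/5 + 6/7 + 5/6 + 4/5 + 2/3 + 1/2 + 2/3 + 5/6 + 5/7 + 2/8 + 3/6 + 2/3 + 2/4 + 2/5 + 2/4 + 3/4 + 2/2 = 787/42; mean = 787/42 ÷ 27 = 787/1134 = 0.694003… → 0.694.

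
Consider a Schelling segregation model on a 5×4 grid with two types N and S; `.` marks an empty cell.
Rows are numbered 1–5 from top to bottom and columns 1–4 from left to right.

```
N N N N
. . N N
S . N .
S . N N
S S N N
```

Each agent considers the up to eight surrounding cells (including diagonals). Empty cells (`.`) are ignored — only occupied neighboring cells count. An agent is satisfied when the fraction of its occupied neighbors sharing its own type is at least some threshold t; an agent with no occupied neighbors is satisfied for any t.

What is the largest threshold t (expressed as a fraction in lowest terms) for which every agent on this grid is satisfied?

1/2

Row 1: (1,1)N 1/1 · (1,2)N 3/3 · (1,3)N 4/4 · (1,4)N 3/3
Row 2: (2,3)N 5/5 · (2,4)N 4/4
Row 3: (3,1)S 1/1 · (3,3)N 4/4
Row 4: (4,1)S 3/3 · (4,3)N 4/5 · (4,4)N 4/4
Row 5: (5,1)S 2/2 · (5,2)S 2/4 · (5,3)N 3/4 · (5,4)N 3/3
The smallest same-type fraction is 2/4 at (5,2), which reduces to 1/2. Any threshold above that leaves this agent unsatisfied.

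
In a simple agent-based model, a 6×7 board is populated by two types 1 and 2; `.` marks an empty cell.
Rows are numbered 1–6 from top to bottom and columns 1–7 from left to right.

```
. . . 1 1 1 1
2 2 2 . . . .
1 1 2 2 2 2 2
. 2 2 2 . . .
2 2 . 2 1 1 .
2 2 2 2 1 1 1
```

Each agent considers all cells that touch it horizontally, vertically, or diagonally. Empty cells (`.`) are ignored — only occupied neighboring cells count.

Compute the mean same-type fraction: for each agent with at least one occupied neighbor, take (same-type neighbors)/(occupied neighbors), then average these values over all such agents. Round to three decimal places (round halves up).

0.790

(1,4)1 1/2
(1,5)1 2/2
(1,6)1 2/2
(1,7)1 1/1
(2,1)2 1/3
(2,2)2 3/5
(2,3)2 3/5
(3,1)1 1/4
(3,2)1 1/7
(3,3)2 6/7
(3,4)2 5/5
(3,5)2 3/3
(3,6)2 2/2
(3,7)2 1/1
(4,2)2 4/6
(4,3)2 6/7
(4,4)2 5/6
(5,1)2 4/4
(5,2)2 6/6
(5,4)2 4/6
(5,5)1 3/6
(5,6)1 4/4
(6,1)2 3/3
(6,2)2 4/4
(6,3)2 4/4
(6,4)2 2/4
(6,5)1 3/5
(6,6)1 4/4
(6,7)1 2/2
Sum over 29 agents: 1/2 + 2/2 + 2/2 + 1/1 + 1/3 + 3/5 + 3/5 + 1/4 + 1/7 + 6/7 + 5/5 + 3/3 + 2/2 + 1/1 + 4/6 + 6/7 + 5/6 + 4/4 + 6/6 + 4/6 + 3/6 + 4/4 + 3/3 + 4/4 + 4/4 + 2/4 + 3/5 + 4/4 + 2/2 = 3207/140; mean = 3207/140 ÷ 29 = 3207/4060 = 0.789901… → 0.790.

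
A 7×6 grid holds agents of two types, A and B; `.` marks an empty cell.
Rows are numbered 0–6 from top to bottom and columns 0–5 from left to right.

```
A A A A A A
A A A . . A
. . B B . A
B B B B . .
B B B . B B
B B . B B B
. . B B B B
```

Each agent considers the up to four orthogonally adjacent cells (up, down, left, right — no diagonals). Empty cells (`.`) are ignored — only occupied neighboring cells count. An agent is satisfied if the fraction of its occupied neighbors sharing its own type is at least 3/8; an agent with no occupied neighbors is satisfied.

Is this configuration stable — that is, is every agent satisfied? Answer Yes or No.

Yes

Row 0: (0,0)A 2/2 ✓ · (0,1)A 3/3 ✓ · (0,2)A 3/3 ✓ · (0,3)A 2/2 ✓ · (0,4)A 2/2 ✓ · (0,5)A 2/2 ✓
Row 1: (1,0)A 2/2 ✓ · (1,1)A 3/3 ✓ · (1,2)A 2/3 ✓ · (1,5)A 2/2 ✓
Row 2: (2,2)B 2/3 ✓ · (2,3)B 2/2 ✓ · (2,5)A 1/1 ✓
Row 3: (3,0)B 2/2 ✓ · (3,1)B 3/3 ✓ · (3,2)B 4/4 ✓ · (3,3)B 2/2 ✓
Row 4: (4,0)B 3/3 ✓ · (4,1)B 4/4 ✓ · (4,2)B 2/2 ✓ · (4,4)B 2/2 ✓ · (4,5)B 2/2 ✓
Row 5: (5,0)B 2/2 ✓ · (5,1)B 2/2 ✓ · (5,3)B 2/2 ✓ · (5,4)B 4/4 ✓ · (5,5)B 3/3 ✓
Row 6: (6,2)B 1/1 ✓ · (6,3)B 3/3 ✓ · (6,4)B 3/3 ✓ · (6,5)B 2/2 ✓
All meet the threshold, so the configuration is stable.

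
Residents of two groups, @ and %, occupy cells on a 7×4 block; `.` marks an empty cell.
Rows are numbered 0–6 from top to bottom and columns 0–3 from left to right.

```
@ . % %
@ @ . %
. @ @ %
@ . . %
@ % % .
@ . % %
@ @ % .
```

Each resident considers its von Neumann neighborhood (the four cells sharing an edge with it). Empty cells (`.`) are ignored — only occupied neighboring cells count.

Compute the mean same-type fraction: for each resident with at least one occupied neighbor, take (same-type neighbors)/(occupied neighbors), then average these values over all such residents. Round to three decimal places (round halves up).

0.867

(0,0)@ 1/1
(0,2)% 1/1
(0,3)% 2/2
(1,0)@ 2/2
(1,1)@ 2/2
(1,3)% 2/2
(2,1)@ 2/2
(2,2)@ 1/2
(2,3)% 2/3
(3,0)@ 1/1
(3,3)% 1/1
(4,0)@ 2/3
(4,1)% 1/2
(4,2)% 2/2
(5,0)@ 2/2
(5,2)% 3/3
(5,3)% 1/1
(6,0)@ 2/2
(6,1)@ 1/2
(6,2)% 1/2
Sum over 20 residents: 1/1 + 1/1 + 2/2 + 2/2 + 2/2 + 2/2 + 2/2 + 1/2 + 2/3 + 1/1 + 1/1 + 2/3 + 1/2 + 2/2 + 2/2 + 3/3 + 1/1 + 2/2 + 1/2 + 1/2 = 52/3; mean = 52/3 ÷ 20 = 13/15 = 0.866666… → 0.867.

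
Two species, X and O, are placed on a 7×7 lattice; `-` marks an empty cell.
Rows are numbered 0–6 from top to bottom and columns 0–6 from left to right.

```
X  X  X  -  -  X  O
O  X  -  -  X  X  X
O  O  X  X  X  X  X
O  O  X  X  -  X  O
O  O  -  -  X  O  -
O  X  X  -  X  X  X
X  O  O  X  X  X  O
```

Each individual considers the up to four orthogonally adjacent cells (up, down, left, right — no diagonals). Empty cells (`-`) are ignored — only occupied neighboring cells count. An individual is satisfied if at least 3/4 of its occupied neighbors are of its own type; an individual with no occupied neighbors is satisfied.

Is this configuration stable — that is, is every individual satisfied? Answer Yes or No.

Row 0: (0,0)X 1/2 not · (0,1)X 3/3 satisfied · (0,2)X 1/1 satisfied · (0,5)X 1/2 not · (0,6)O 0/2 not
Row 1: (1,0)O 1/3 not · (1,1)X 1/3 not · (1,4)X 2/2 satisfied · (1,5)X 4/4 satisfied · (1,6)X 2/3 not
Row 2: (2,0)O 3/3 satisfied · (2,1)O 2/4 not · (2,2)X 2/3 not · (2,3)X 3/3 satisfied · (2,4)X 3/3 satisfied · (2,5)X 4/4 satisfied · (2,6)X 2/3 not
Row 3: (3,0)O 3/3 satisfied · (3,1)O 3/4 satisfied · (3,2)X 2/3 not · (3,3)X 2/2 satisfied · (3,5)X 1/3 not · (3,6)O 0/2 not
Row 4: (4,0)O 3/3 satisfied · (4,1)O 2/3 not · (4,4)X 1/2 not · (4,5)O 0/3 not
Row 5: (5,0)O 1/3 not · (5,1)X 1/4 not · (5,2)X 1/2 not · (5,4)X 3/3 satisfied · (5,5)X 3/4 satisfied · (5,6)X 1/2 not
Row 6: (6,0)X 0/2 not · (6,1)O 1/3 not · (6,2)O 1/3 not · (6,3)X 1/2 not · (6,4)X 3/3 satisfied · (6,5)X 2/3 not · (6,6)O 0/2 not
For instance (0,0) has only 1/2 same-type neighbors, below 3/4.

No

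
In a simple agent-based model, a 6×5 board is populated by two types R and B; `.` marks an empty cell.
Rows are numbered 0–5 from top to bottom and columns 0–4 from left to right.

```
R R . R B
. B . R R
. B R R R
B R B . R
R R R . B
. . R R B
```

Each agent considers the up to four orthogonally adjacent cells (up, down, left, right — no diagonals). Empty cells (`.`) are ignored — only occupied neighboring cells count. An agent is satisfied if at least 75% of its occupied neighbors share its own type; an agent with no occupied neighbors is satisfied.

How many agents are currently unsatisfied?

16

(0,0)R 1/1 ok
(0,1)R 1/2 unhappy
(0,3)R 1/2 unhappy
(0,4)B 0/2 unhappy
(1,1)B 1/2 unhappy
(1,3)R 3/3 ok
(1,4)R 2/3 unhappy
(2,1)B 1/3 unhappy
(2,2)R 1/3 unhappy
(2,3)R 3/3 ok
(2,4)R 3/3 ok
(3,0)B 0/2 unhappy
(3,1)R 1/4 unhappy
(3,2)B 0/3 unhappy
(3,4)R 1/2 unhappy
(4,0)R 1/2 unhappy
(4,1)R 3/3 ok
(4,2)R 2/3 unhappy
(4,4)B 1/2 unhappy
(5,2)R 2/2 ok
(5,3)R 1/2 unhappy
(5,4)B 1/2 unhappy
Unsatisfied: (0,1), (0,3), (0,4), (1,1), (1,4), (2,1), (2,2), (3,0), (3,1), (3,2), (3,4), (4,0), (4,2), (4,4), (5,3), (5,4) — 16 in total.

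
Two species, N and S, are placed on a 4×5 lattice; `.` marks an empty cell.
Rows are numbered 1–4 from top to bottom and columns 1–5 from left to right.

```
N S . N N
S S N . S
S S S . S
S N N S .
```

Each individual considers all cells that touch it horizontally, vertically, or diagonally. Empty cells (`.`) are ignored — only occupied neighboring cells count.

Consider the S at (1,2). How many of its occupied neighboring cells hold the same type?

Occupied neighbors of (1,2): (1,1)=N, (2,1)=S, (2,2)=S, (2,3)=N.
Same type (S): 2 of 4.

2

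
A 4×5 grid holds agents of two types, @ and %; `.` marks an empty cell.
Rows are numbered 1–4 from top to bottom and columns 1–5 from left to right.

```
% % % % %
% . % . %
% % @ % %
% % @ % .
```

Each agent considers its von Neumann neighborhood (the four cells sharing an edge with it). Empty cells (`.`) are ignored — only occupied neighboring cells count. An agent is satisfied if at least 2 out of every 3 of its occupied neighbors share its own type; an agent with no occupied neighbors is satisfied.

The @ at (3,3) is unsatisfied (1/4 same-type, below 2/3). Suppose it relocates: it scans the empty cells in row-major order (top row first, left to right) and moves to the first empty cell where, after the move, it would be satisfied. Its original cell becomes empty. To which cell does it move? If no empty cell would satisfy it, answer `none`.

Vacating (3,3). Empty cells in order:
  (2,2): 0/4 same-type → still unsatisfied.
  (2,4): 0/4 same-type → still unsatisfied.
  (4,5): 0/2 same-type → still unsatisfied.

none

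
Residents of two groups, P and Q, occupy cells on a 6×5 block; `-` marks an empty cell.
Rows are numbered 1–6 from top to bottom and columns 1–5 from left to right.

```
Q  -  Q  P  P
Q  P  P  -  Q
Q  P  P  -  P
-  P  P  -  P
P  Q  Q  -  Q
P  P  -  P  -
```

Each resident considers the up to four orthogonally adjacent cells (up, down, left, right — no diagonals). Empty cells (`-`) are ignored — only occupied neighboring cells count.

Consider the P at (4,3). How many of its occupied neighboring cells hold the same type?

Occupied neighbors of (4,3): (3,3)=P, (5,3)=Q, (4,2)=P.
Same type (P): 2 of 3.

2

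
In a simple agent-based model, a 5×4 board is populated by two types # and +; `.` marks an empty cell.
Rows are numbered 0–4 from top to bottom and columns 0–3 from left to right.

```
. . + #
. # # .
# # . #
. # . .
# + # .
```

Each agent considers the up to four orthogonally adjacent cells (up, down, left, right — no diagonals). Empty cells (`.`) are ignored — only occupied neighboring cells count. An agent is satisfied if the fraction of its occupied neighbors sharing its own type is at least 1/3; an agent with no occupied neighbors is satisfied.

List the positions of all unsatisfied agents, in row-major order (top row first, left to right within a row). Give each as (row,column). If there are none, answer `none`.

(0,2), (0,3), (4,0), (4,1), (4,2)

Row 0: (0,2)+ 0/2 unhappy · (0,3)# 0/1 unhappy
Row 1: (1,1)# 2/2 ok · (1,2)# 1/2 ok
Row 2: (2,0)# 1/1 ok · (2,1)# 3/3 ok · (2,3)# 0/0 ok
Row 3: (3,1)# 1/2 ok
Row 4: (4,0)# 0/1 unhappy · (4,1)+ 0/3 unhappy · (4,2)# 0/1 unhappy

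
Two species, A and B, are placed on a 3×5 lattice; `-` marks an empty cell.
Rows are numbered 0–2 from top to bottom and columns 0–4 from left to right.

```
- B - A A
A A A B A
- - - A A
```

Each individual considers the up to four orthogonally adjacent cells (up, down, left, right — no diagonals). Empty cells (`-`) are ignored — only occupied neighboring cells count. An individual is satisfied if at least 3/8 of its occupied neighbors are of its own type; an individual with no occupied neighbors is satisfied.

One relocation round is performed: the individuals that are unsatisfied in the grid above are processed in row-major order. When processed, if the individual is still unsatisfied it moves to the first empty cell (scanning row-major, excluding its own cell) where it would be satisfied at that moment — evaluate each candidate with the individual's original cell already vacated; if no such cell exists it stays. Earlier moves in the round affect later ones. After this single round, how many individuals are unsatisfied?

0

Initially unsatisfied (in order): (0,1), (1,3).
  (0,1): no empty cell satisfies it; stays.
  (1,3) → (0,0).
Resulting grid:
B B - A A
A A A - A
- - - A A
All satisfied now.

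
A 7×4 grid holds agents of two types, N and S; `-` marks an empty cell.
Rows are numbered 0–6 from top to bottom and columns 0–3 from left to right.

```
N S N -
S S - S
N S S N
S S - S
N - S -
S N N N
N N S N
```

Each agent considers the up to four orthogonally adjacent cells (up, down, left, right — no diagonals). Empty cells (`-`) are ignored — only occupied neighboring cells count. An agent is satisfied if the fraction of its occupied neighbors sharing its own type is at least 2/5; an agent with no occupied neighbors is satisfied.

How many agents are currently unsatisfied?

13

Row 0: (0,0)N 0/2 not · (0,1)S 1/3 not · (0,2)N 0/1 not
Row 1: (1,0)S 1/3 not · (1,1)S 3/3 satisfied · (1,3)S 0/1 not
Row 2: (2,0)N 0/3 not · (2,1)S 3/4 satisfied · (2,2)S 1/2 satisfied · (2,3)N 0/3 not
Row 3: (3,0)S 1/3 not · (3,1)S 2/2 satisfied · (3,3)S 0/1 not
Row 4: (4,0)N 0/2 not · (4,2)S 0/1 not
Row 5: (5,0)S 0/3 not · (5,1)N 2/3 satisfied · (5,2)N 2/4 satisfied · (5,3)N 2/2 satisfied
Row 6: (6,0)N 1/2 satisfied · (6,1)N 2/3 satisfied · (6,2)S 0/3 not · (6,3)N 1/2 satisfied
Unsatisfied: (0,0), (0,1), (0,2), (1,0), (1,3), (2,0), (2,3), (3,0), (3,3), (4,0), (4,2), (5,0), (6,2) — 13 in total.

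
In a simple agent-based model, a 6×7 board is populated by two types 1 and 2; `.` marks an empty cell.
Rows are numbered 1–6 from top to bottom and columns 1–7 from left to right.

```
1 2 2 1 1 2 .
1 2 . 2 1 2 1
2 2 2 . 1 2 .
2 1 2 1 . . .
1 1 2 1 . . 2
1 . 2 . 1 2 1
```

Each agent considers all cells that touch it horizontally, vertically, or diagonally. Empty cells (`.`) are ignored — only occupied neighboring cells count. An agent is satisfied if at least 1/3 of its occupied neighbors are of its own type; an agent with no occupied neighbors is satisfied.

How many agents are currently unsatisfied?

Row 1: (1,1)1 1/3 satisfied · (1,2)2 2/4 satisfied · (1,3)2 3/4 satisfied · (1,4)1 2/4 satisfied · (1,5)1 2/5 satisfied · (1,6)2 1/4 not
Row 2: (2,1)1 1/5 not · (2,2)2 5/7 satisfied · (2,4)2 2/6 satisfied · (2,5)1 3/7 satisfied · (2,6)2 2/6 satisfied · (2,7)1 0/3 not
Row 3: (3,1)2 3/5 satisfied · (3,2)2 5/7 satisfied · (3,3)2 4/6 satisfied · (3,5)1 2/5 satisfied · (3,6)2 1/4 not
Row 4: (4,1)2 2/5 satisfied · (4,2)1 2/8 not · (4,3)2 3/7 satisfied · (4,4)1 2/5 satisfied
Row 5: (5,1)1 3/4 satisfied · (5,2)1 3/7 satisfied · (5,3)2 2/6 satisfied · (5,4)1 2/5 satisfied · (5,7)2 1/2 satisfied
Row 6: (6,1)1 2/2 satisfied · (6,3)2 1/3 satisfied · (6,5)1 1/2 satisfied · (6,6)2 1/3 satisfied · (6,7)1 0/2 not
Unsatisfied: (1,6), (2,1), (2,7), (3,6), (4,2), (6,7) — 6 in total.

6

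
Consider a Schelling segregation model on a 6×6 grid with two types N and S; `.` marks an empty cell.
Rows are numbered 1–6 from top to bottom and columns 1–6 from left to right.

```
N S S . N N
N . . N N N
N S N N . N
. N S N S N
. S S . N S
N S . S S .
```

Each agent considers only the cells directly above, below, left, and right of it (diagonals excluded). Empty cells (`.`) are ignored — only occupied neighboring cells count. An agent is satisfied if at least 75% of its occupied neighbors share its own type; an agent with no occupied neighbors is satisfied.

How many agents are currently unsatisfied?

16

Row 1: (1,1)N 1/2 unhappy · (1,2)S 1/2 unhappy · (1,3)S 1/1 ok · (1,5)N 2/2 ok · (1,6)N 2/2 ok
Row 2: (2,1)N 2/2 ok · (2,4)N 2/2 ok · (2,5)N 3/3 ok · (2,6)N 3/3 ok
Row 3: (3,1)N 1/2 unhappy · (3,2)S 0/3 unhappy · (3,3)N 1/3 unhappy · (3,4)N 3/3 ok · (3,6)N 2/2 ok
Row 4: (4,2)N 0/3 unhappy · (4,3)S 1/4 unhappy · (4,4)N 1/3 unhappy · (4,5)S 0/3 unhappy · (4,6)N 1/3 unhappy
Row 5: (5,2)S 2/3 unhappy · (5,3)S 2/2 ok · (5,5)N 0/3 unhappy · (5,6)S 0/2 unhappy
Row 6: (6,1)N 0/1 unhappy · (6,2)S 1/2 unhappy · (6,4)S 1/1 ok · (6,5)S 1/2 unhappy
Unsatisfied: (1,1), (1,2), (3,1), (3,2), (3,3), (4,2), (4,3), (4,4), (4,5), (4,6), (5,2), (5,5), (5,6), (6,1), (6,2), (6,5) — 16 in total.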